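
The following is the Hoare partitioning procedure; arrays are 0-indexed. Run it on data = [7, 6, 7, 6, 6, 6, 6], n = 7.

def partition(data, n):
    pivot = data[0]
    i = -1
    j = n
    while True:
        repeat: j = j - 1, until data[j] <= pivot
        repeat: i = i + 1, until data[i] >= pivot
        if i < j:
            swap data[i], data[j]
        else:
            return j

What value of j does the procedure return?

4

pivot = data[0] = 7; i = -1, j = 7
j→6 (data[6]=6≤7), i→0 (data[0]=7≥7); i<j, swap → [6, 6, 7, 6, 6, 6, 7]
j→5 (data[5]=6≤7), i→2 (data[2]=7≥7); i<j, swap → [6, 6, 6, 6, 6, 7, 7]
j→4, i→5; i≥j, return j=4. data = [6, 6, 6, 6, 6, 7, 7]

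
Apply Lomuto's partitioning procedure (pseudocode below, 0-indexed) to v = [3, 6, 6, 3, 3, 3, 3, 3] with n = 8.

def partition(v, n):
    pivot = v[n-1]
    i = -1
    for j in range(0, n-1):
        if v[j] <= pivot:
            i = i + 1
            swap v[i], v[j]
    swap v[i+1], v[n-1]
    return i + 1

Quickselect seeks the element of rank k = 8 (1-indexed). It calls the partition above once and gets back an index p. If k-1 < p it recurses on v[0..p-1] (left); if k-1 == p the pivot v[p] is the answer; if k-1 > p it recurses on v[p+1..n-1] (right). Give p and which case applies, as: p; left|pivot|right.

pivot = v[7] = 3; i = -1
j=0: v[0]=3 ≤ 3 → i=0, swap v[0],v[0] (no change) → [3, 6, 6, 3, 3, 3, 3, 3]
j=1: v[1]=6 > 3 → no swap
j=2: v[2]=6 > 3 → no swap
j=3: v[3]=3 ≤ 3 → i=1, swap v[1],v[3] → [3, 3, 6, 6, 3, 3, 3, 3]
j=4: v[4]=3 ≤ 3 → i=2, swap v[2],v[4] → [3, 3, 3, 6, 6, 3, 3, 3]
j=5: v[5]=3 ≤ 3 → i=3, swap v[3],v[5] → [3, 3, 3, 3, 6, 6, 3, 3]
j=6: v[6]=3 ≤ 3 → i=4, swap v[4],v[6] → [3, 3, 3, 3, 3, 6, 6, 3]
final swap v[5],v[7] → [3, 3, 3, 3, 3, 3, 6, 6]; return 5
p = 5; k-1 = 7 > 5 ⇒ right

5; right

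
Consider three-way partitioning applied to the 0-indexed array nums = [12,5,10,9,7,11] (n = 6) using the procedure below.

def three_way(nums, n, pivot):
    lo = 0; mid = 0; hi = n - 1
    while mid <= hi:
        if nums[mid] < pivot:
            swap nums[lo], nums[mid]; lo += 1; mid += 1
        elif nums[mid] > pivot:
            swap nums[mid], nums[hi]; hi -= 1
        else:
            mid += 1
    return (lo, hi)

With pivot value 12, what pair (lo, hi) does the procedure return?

(5, 5)

pivot = 12; lo=0, mid=0, hi=5
nums[mid]=12=12: mid=1
nums[mid]=5<12: swap nums[0],nums[1]; lo=1,mid=2 → [5,12,10,9,7,11]
nums[mid]=10<12: swap nums[1],nums[2]; lo=2,mid=3 → [5,10,12,9,7,11]
nums[mid]=9<12: swap nums[2],nums[3]; lo=3,mid=4 → [5,10,9,12,7,11]
nums[mid]=7<12: swap nums[3],nums[4]; lo=4,mid=5 → [5,10,9,7,12,11]
nums[mid]=11<12: swap nums[4],nums[5]; lo=5,mid=6 → [5,10,9,7,11,12]
end: lo=5, hi=5; nums = [5,10,9,7,11,12]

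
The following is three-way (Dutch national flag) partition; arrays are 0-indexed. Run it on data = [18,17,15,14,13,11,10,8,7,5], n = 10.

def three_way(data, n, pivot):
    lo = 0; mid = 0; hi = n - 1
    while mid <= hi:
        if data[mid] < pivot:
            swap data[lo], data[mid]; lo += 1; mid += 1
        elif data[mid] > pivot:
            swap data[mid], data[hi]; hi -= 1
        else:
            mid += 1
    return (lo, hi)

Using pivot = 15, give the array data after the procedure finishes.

pivot = 15; lo=0, mid=0, hi=9
data[mid]=18>15: swap data[0],data[9]; hi=8 → [5,17,15,14,13,11,10,8,7,18]
data[mid]=5<15: swap data[0],data[0]; lo=1,mid=1 → [5,17,15,14,13,11,10,8,7,18]
data[mid]=17>15: swap data[1],data[8]; hi=7 → [5,7,15,14,13,11,10,8,17,18]
data[mid]=7<15: swap data[1],data[1]; lo=2,mid=2 → [5,7,15,14,13,11,10,8,17,18]
data[mid]=15=15: mid=3
data[mid]=14<15: swap data[2],data[3]; lo=3,mid=4 → [5,7,14,15,13,11,10,8,17,18]
data[mid]=13<15: swap data[3],data[4]; lo=4,mid=5 → [5,7,14,13,15,11,10,8,17,18]
data[mid]=11<15: swap data[4],data[5]; lo=5,mid=6 → [5,7,14,13,11,15,10,8,17,18]
data[mid]=10<15: swap data[5],data[6]; lo=6,mid=7 → [5,7,14,13,11,10,15,8,17,18]
data[mid]=8<15: swap data[6],data[7]; lo=7,mid=8 → [5,7,14,13,11,10,8,15,17,18]
end: lo=7, hi=7; data = [5,7,14,13,11,10,8,15,17,18]

[5,7,14,13,11,10,8,15,17,18]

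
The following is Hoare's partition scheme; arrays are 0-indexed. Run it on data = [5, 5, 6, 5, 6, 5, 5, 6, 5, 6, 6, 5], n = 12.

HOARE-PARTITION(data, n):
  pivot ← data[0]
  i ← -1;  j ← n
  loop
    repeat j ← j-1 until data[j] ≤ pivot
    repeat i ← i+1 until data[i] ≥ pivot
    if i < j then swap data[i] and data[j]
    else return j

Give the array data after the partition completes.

[5, 5, 5, 5, 6, 5, 6, 6, 5, 6, 6, 5]

pivot=5
j stops at 11 (5), i stops at 0 (5); swap ⇒ [5, 5, 6, 5, 6, 5, 5, 6, 5, 6, 6, 5]
j stops at 8 (5), i stops at 1 (5); swap ⇒ [5, 5, 6, 5, 6, 5, 5, 6, 5, 6, 6, 5]
j stops at 6 (5), i stops at 2 (6); swap ⇒ [5, 5, 5, 5, 6, 5, 6, 6, 5, 6, 6, 5]
j stops at 5 (5), i stops at 3 (5); swap ⇒ [5, 5, 5, 5, 6, 5, 6, 6, 5, 6, 6, 5]
j stops at 3, i stops at 4; i≥j ⇒ return 3. data=[5, 5, 5, 5, 6, 5, 6, 6, 5, 6, 6, 5]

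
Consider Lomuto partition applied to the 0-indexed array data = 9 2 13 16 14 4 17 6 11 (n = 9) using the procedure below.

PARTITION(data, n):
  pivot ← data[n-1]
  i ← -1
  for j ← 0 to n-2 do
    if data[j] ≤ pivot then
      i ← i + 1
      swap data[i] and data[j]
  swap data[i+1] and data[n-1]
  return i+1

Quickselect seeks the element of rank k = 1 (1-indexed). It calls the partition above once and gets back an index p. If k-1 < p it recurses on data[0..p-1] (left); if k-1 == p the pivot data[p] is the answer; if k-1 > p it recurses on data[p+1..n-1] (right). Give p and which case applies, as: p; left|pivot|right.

pivot=11, i=-1
j=0: 9≤11, i=0, swap(0,0) ⇒ 9 2 13 16 14 4 17 6 11
j=1: 2≤11, i=1, swap(1,1) ⇒ 9 2 13 16 14 4 17 6 11
j=2: 13>11, skip
j=3: 16>11, skip
j=4: 14>11, skip
j=5: 4≤11, i=2, swap(2,5) ⇒ 9 2 4 16 14 13 17 6 11
j=6: 17>11, skip
j=7: 6≤11, i=3, swap(3,7) ⇒ 9 2 4 6 14 13 17 16 11
swap(4,8) ⇒ 9 2 4 6 11 13 17 16 14; return 4
p = 4; k-1 = 0 < 4 ⇒ left

4; left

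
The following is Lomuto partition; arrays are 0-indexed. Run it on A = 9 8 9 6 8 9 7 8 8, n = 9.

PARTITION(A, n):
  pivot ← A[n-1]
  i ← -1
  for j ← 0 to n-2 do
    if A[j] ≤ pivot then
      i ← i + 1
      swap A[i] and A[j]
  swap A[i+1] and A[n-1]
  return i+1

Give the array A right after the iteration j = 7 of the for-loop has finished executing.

8 6 8 7 8 9 9 9 8

pivot = A[8] = 8; i = -1
j=0: A[0]=9 > 8 → no swap
j=1: A[1]=8 ≤ 8 → i=0, swap A[0],A[1] → 8 9 9 6 8 9 7 8 8
j=2: A[2]=9 > 8 → no swap
j=3: A[3]=6 ≤ 8 → i=1, swap A[1],A[3] → 8 6 9 9 8 9 7 8 8
j=4: A[4]=8 ≤ 8 → i=2, swap A[2],A[4] → 8 6 8 9 9 9 7 8 8
j=5: A[5]=9 > 8 → no swap
j=6: A[6]=7 ≤ 8 → i=3, swap A[3],A[6] → 8 6 8 7 9 9 9 8 8
j=7: A[7]=8 ≤ 8 → i=4, swap A[4],A[7] → 8 6 8 7 8 9 9 9 8
(after j=7) A = 8 6 8 7 8 9 9 9 8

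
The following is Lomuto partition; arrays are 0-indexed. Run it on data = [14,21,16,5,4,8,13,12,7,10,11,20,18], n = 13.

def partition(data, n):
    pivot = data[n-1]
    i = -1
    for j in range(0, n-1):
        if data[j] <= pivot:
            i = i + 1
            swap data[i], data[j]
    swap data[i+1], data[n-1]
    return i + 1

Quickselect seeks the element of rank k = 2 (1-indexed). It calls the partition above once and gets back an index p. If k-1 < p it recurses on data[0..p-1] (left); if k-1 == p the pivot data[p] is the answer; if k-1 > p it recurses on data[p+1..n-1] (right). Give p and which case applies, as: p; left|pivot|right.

pivot = data[12] = 18; i = -1
j=0: data[0]=14 ≤ 18 → i=0, swap data[0],data[0] (no change) → [14,21,16,5,4,8,13,12,7,10,11,20,18]
j=1: data[1]=21 > 18 → no swap
j=2: data[2]=16 ≤ 18 → i=1, swap data[1],data[2] → [14,16,21,5,4,8,13,12,7,10,11,20,18]
j=3: data[3]=5 ≤ 18 → i=2, swap data[2],data[3] → [14,16,5,21,4,8,13,12,7,10,11,20,18]
j=4: data[4]=4 ≤ 18 → i=3, swap data[3],data[4] → [14,16,5,4,21,8,13,12,7,10,11,20,18]
j=5: data[5]=8 ≤ 18 → i=4, swap data[4],data[5] → [14,16,5,4,8,21,13,12,7,10,11,20,18]
j=6: data[6]=13 ≤ 18 → i=5, swap data[5],data[6] → [14,16,5,4,8,13,21,12,7,10,11,20,18]
j=7: data[7]=12 ≤ 18 → i=6, swap data[6],data[7] → [14,16,5,4,8,13,12,21,7,10,11,20,18]
j=8: data[8]=7 ≤ 18 → i=7, swap data[7],data[8] → [14,16,5,4,8,13,12,7,21,10,11,20,18]
j=9: data[9]=10 ≤ 18 → i=8, swap data[8],data[9] → [14,16,5,4,8,13,12,7,10,21,11,20,18]
j=10: data[10]=11 ≤ 18 → i=9, swap data[9],data[10] → [14,16,5,4,8,13,12,7,10,11,21,20,18]
j=11: data[11]=20 > 18 → no swap
final swap data[10],data[12] → [14,16,5,4,8,13,12,7,10,11,18,20,21]; return 10
p = 10; k-1 = 1 < 10 ⇒ left

10; left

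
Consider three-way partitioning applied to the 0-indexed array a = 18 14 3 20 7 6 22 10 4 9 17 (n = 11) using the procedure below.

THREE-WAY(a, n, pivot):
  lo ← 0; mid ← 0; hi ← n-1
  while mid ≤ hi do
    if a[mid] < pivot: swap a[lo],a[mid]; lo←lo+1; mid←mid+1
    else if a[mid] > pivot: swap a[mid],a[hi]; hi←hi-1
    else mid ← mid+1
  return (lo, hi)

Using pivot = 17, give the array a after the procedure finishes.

14 3 9 7 6 4 10 17 22 20 18

pivot = 17; lo=0, mid=0, hi=10
a[mid]=18>17: swap a[0],a[10]; hi=9 → 17 14 3 20 7 6 22 10 4 9 18
a[mid]=17=17: mid=1
a[mid]=14<17: swap a[0],a[1]; lo=1,mid=2 → 14 17 3 20 7 6 22 10 4 9 18
a[mid]=3<17: swap a[1],a[2]; lo=2,mid=3 → 14 3 17 20 7 6 22 10 4 9 18
a[mid]=20>17: swap a[3],a[9]; hi=8 → 14 3 17 9 7 6 22 10 4 20 18
a[mid]=9<17: swap a[2],a[3]; lo=3,mid=4 → 14 3 9 17 7 6 22 10 4 20 18
a[mid]=7<17: swap a[3],a[4]; lo=4,mid=5 → 14 3 9 7 17 6 22 10 4 20 18
a[mid]=6<17: swap a[4],a[5]; lo=5,mid=6 → 14 3 9 7 6 17 22 10 4 20 18
a[mid]=22>17: swap a[6],a[8]; hi=7 → 14 3 9 7 6 17 4 10 22 20 18
a[mid]=4<17: swap a[5],a[6]; lo=6,mid=7 → 14 3 9 7 6 4 17 10 22 20 18
a[mid]=10<17: swap a[6],a[7]; lo=7,mid=8 → 14 3 9 7 6 4 10 17 22 20 18
end: lo=7, hi=7; a = 14 3 9 7 6 4 10 17 22 20 18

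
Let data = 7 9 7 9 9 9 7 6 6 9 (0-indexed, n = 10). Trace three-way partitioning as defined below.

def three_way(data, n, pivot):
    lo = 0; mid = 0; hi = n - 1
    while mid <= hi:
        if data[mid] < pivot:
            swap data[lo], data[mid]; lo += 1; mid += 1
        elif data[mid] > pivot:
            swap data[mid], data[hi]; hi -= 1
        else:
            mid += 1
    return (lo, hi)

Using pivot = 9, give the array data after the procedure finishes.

pivot = 9; lo=0, mid=0, hi=9
data[mid]=7<9: swap data[0],data[0]; lo=1,mid=1 → 7 9 7 9 9 9 7 6 6 9
data[mid]=9=9: mid=2
data[mid]=7<9: swap data[1],data[2]; lo=2,mid=3 → 7 7 9 9 9 9 7 6 6 9
data[mid]=9=9: mid=4
data[mid]=9=9: mid=5
data[mid]=9=9: mid=6
data[mid]=7<9: swap data[2],data[6]; lo=3,mid=7 → 7 7 7 9 9 9 9 6 6 9
data[mid]=6<9: swap data[3],data[7]; lo=4,mid=8 → 7 7 7 6 9 9 9 9 6 9
data[mid]=6<9: swap data[4],data[8]; lo=5,mid=9 → 7 7 7 6 6 9 9 9 9 9
data[mid]=9=9: mid=10
end: lo=5, hi=9; data = 7 7 7 6 6 9 9 9 9 9

7 7 7 6 6 9 9 9 9 9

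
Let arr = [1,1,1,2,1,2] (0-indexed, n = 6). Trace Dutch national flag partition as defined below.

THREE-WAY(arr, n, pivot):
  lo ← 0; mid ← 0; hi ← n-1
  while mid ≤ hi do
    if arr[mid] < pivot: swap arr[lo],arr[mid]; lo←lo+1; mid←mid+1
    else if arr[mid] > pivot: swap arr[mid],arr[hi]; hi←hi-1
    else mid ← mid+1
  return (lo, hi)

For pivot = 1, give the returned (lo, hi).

pivot = 1; lo=0, mid=0, hi=5
arr[mid]=1=1: mid=1
arr[mid]=1=1: mid=2
arr[mid]=1=1: mid=3
arr[mid]=2>1: swap arr[3],arr[5]; hi=4 → [1,1,1,2,1,2]
arr[mid]=2>1: swap arr[3],arr[4]; hi=3 → [1,1,1,1,2,2]
arr[mid]=1=1: mid=4
end: lo=0, hi=3; arr = [1,1,1,1,2,2]

(0, 3)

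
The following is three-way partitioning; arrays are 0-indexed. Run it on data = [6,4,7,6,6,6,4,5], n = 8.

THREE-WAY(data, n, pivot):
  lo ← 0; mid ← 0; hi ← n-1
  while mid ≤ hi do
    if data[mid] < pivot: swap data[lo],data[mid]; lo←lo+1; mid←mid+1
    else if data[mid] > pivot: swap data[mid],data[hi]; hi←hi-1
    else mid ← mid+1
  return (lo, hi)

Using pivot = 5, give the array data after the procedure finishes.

[4,4,5,6,6,6,7,6]

pivot = 5; lo=0, mid=0, hi=7
data[mid]=6>5: swap data[0],data[7]; hi=6 → [5,4,7,6,6,6,4,6]
data[mid]=5=5: mid=1
data[mid]=4<5: swap data[0],data[1]; lo=1,mid=2 → [4,5,7,6,6,6,4,6]
data[mid]=7>5: swap data[2],data[6]; hi=5 → [4,5,4,6,6,6,7,6]
data[mid]=4<5: swap data[1],data[2]; lo=2,mid=3 → [4,4,5,6,6,6,7,6]
data[mid]=6>5: swap data[3],data[5]; hi=4 → [4,4,5,6,6,6,7,6]
data[mid]=6>5: swap data[3],data[4]; hi=3 → [4,4,5,6,6,6,7,6]
data[mid]=6>5: swap data[3],data[3]; hi=2 → [4,4,5,6,6,6,7,6]
end: lo=2, hi=2; data = [4,4,5,6,6,6,7,6]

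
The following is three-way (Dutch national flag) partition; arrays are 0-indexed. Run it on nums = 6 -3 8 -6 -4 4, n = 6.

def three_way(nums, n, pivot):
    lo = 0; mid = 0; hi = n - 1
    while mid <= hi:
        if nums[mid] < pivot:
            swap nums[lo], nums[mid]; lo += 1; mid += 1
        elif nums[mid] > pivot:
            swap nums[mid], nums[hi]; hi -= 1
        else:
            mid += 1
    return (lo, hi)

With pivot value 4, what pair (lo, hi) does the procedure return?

(3, 3)

pivot = 4; lo=0, mid=0, hi=5
nums[mid]=6>4: swap nums[0],nums[5]; hi=4 → 4 -3 8 -6 -4 6
nums[mid]=4=4: mid=1
nums[mid]=-3<4: swap nums[0],nums[1]; lo=1,mid=2 → -3 4 8 -6 -4 6
nums[mid]=8>4: swap nums[2],nums[4]; hi=3 → -3 4 -4 -6 8 6
nums[mid]=-4<4: swap nums[1],nums[2]; lo=2,mid=3 → -3 -4 4 -6 8 6
nums[mid]=-6<4: swap nums[2],nums[3]; lo=3,mid=4 → -3 -4 -6 4 8 6
end: lo=3, hi=3; nums = -3 -4 -6 4 8 6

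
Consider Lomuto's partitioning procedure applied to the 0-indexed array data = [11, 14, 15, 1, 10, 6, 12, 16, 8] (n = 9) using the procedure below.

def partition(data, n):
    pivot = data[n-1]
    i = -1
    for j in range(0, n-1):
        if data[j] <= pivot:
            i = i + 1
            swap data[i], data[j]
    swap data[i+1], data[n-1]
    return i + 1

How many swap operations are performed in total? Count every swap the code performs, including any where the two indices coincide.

pivot=8, i=-1
j=0: 11>8, skip
j=1: 14>8, skip
j=2: 15>8, skip
j=3: 1≤8, i=0, swap(0,3) ⇒ [1, 14, 15, 11, 10, 6, 12, 16, 8]
j=4: 10>8, skip
j=5: 6≤8, i=1, swap(1,5) ⇒ [1, 6, 15, 11, 10, 14, 12, 16, 8]
j=6: 12>8, skip
j=7: 16>8, skip
swap(2,8) ⇒ [1, 6, 8, 11, 10, 14, 12, 16, 15]; return 2

3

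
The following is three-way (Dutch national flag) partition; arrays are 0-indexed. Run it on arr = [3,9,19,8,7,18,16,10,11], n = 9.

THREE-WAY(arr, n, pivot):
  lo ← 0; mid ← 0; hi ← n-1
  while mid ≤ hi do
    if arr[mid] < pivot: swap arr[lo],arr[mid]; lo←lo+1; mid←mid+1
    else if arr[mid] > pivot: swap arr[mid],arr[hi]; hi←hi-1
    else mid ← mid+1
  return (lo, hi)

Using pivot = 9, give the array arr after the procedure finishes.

pivot = 9; lo=0, mid=0, hi=8
arr[mid]=3<9: swap arr[0],arr[0]; lo=1,mid=1 → [3,9,19,8,7,18,16,10,11]
arr[mid]=9=9: mid=2
arr[mid]=19>9: swap arr[2],arr[8]; hi=7 → [3,9,11,8,7,18,16,10,19]
arr[mid]=11>9: swap arr[2],arr[7]; hi=6 → [3,9,10,8,7,18,16,11,19]
arr[mid]=10>9: swap arr[2],arr[6]; hi=5 → [3,9,16,8,7,18,10,11,19]
arr[mid]=16>9: swap arr[2],arr[5]; hi=4 → [3,9,18,8,7,16,10,11,19]
arr[mid]=18>9: swap arr[2],arr[4]; hi=3 → [3,9,7,8,18,16,10,11,19]
arr[mid]=7<9: swap arr[1],arr[2]; lo=2,mid=3 → [3,7,9,8,18,16,10,11,19]
arr[mid]=8<9: swap arr[2],arr[3]; lo=3,mid=4 → [3,7,8,9,18,16,10,11,19]
end: lo=3, hi=3; arr = [3,7,8,9,18,16,10,11,19]

[3,7,8,9,18,16,10,11,19]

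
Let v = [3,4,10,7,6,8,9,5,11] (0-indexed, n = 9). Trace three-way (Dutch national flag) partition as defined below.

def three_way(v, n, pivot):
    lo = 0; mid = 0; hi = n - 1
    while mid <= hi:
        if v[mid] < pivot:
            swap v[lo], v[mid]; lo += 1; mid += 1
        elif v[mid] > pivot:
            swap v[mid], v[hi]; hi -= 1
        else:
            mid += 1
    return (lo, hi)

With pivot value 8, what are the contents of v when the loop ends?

[3,4,5,7,6,8,9,11,10]

pivot = 8; lo=0, mid=0, hi=8
v[mid]=3<8: swap v[0],v[0]; lo=1,mid=1 → [3,4,10,7,6,8,9,5,11]
v[mid]=4<8: swap v[1],v[1]; lo=2,mid=2 → [3,4,10,7,6,8,9,5,11]
v[mid]=10>8: swap v[2],v[8]; hi=7 → [3,4,11,7,6,8,9,5,10]
v[mid]=11>8: swap v[2],v[7]; hi=6 → [3,4,5,7,6,8,9,11,10]
v[mid]=5<8: swap v[2],v[2]; lo=3,mid=3 → [3,4,5,7,6,8,9,11,10]
v[mid]=7<8: swap v[3],v[3]; lo=4,mid=4 → [3,4,5,7,6,8,9,11,10]
v[mid]=6<8: swap v[4],v[4]; lo=5,mid=5 → [3,4,5,7,6,8,9,11,10]
v[mid]=8=8: mid=6
v[mid]=9>8: swap v[6],v[6]; hi=5 → [3,4,5,7,6,8,9,11,10]
end: lo=5, hi=5; v = [3,4,5,7,6,8,9,11,10]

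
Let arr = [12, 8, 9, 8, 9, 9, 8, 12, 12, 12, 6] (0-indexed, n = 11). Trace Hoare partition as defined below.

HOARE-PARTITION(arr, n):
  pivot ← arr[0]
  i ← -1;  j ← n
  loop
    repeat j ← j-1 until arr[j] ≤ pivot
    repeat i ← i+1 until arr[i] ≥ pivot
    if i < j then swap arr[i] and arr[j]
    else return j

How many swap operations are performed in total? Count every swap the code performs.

pivot = arr[0] = 12; i = -1, j = 11
j→10 (arr[10]=6≤12), i→0 (arr[0]=12≥12); i<j, swap → [6, 8, 9, 8, 9, 9, 8, 12, 12, 12, 12]
j→9 (arr[9]=12≤12), i→7 (arr[7]=12≥12); i<j, swap → [6, 8, 9, 8, 9, 9, 8, 12, 12, 12, 12]
j→8, i→8; i≥j, return j=8. arr = [6, 8, 9, 8, 9, 9, 8, 12, 12, 12, 12]

2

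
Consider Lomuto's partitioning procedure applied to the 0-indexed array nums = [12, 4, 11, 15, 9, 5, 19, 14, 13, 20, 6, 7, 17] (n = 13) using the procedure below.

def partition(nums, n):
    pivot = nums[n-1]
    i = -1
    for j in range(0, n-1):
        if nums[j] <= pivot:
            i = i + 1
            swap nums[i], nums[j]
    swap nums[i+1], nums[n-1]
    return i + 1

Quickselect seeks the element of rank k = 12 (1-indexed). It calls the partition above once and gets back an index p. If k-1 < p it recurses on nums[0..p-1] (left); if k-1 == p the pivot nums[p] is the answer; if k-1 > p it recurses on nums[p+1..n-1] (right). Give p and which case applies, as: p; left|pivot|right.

10; right

pivot = nums[12] = 17; i = -1
j=0: nums[0]=12 ≤ 17 → i=0, swap nums[0],nums[0] (no change) → [12, 4, 11, 15, 9, 5, 19, 14, 13, 20, 6, 7, 17]
j=1: nums[1]=4 ≤ 17 → i=1, swap nums[1],nums[1] (no change) → [12, 4, 11, 15, 9, 5, 19, 14, 13, 20, 6, 7, 17]
j=2: nums[2]=11 ≤ 17 → i=2, swap nums[2],nums[2] (no change) → [12, 4, 11, 15, 9, 5, 19, 14, 13, 20, 6, 7, 17]
j=3: nums[3]=15 ≤ 17 → i=3, swap nums[3],nums[3] (no change) → [12, 4, 11, 15, 9, 5, 19, 14, 13, 20, 6, 7, 17]
j=4: nums[4]=9 ≤ 17 → i=4, swap nums[4],nums[4] (no change) → [12, 4, 11, 15, 9, 5, 19, 14, 13, 20, 6, 7, 17]
j=5: nums[5]=5 ≤ 17 → i=5, swap nums[5],nums[5] (no change) → [12, 4, 11, 15, 9, 5, 19, 14, 13, 20, 6, 7, 17]
j=6: nums[6]=19 > 17 → no swap
j=7: nums[7]=14 ≤ 17 → i=6, swap nums[6],nums[7] → [12, 4, 11, 15, 9, 5, 14, 19, 13, 20, 6, 7, 17]
j=8: nums[8]=13 ≤ 17 → i=7, swap nums[7],nums[8] → [12, 4, 11, 15, 9, 5, 14, 13, 19, 20, 6, 7, 17]
j=9: nums[9]=20 > 17 → no swap
j=10: nums[10]=6 ≤ 17 → i=8, swap nums[8],nums[10] → [12, 4, 11, 15, 9, 5, 14, 13, 6, 20, 19, 7, 17]
j=11: nums[11]=7 ≤ 17 → i=9, swap nums[9],nums[11] → [12, 4, 11, 15, 9, 5, 14, 13, 6, 7, 19, 20, 17]
final swap nums[10],nums[12] → [12, 4, 11, 15, 9, 5, 14, 13, 6, 7, 17, 20, 19]; return 10
p = 10; k-1 = 11 > 10 ⇒ right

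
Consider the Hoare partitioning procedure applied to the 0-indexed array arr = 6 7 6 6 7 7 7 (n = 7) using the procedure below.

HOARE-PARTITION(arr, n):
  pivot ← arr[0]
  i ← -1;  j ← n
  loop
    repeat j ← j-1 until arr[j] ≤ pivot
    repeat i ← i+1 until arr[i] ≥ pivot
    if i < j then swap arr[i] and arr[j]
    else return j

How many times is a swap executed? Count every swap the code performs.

2

pivot=6
j stops at 3 (6), i stops at 0 (6); swap ⇒ 6 7 6 6 7 7 7
j stops at 2 (6), i stops at 1 (7); swap ⇒ 6 6 7 6 7 7 7
j stops at 1, i stops at 2; i≥j ⇒ return 1. arr=6 6 7 6 7 7 7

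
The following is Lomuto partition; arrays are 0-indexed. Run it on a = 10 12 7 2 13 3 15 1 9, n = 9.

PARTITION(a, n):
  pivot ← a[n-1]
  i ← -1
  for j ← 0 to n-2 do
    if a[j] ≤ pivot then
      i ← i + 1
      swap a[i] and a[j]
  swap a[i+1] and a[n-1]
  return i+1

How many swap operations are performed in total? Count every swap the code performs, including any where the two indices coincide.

pivot = a[8] = 9; i = -1
j=0: a[0]=10 > 9 → no swap
j=1: a[1]=12 > 9 → no swap
j=2: a[2]=7 ≤ 9 → i=0, swap a[0],a[2] → 7 12 10 2 13 3 15 1 9
j=3: a[3]=2 ≤ 9 → i=1, swap a[1],a[3] → 7 2 10 12 13 3 15 1 9
j=4: a[4]=13 > 9 → no swap
j=5: a[5]=3 ≤ 9 → i=2, swap a[2],a[5] → 7 2 3 12 13 10 15 1 9
j=6: a[6]=15 > 9 → no swap
j=7: a[7]=1 ≤ 9 → i=3, swap a[3],a[7] → 7 2 3 1 13 10 15 12 9
final swap a[4],a[8] → 7 2 3 1 9 10 15 12 13; return 4

5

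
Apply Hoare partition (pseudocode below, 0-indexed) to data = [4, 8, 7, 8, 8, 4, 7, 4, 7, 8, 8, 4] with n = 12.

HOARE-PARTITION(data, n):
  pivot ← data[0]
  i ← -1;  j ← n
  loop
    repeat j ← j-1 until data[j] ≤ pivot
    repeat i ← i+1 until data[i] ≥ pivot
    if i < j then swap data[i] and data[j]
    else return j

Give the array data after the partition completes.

pivot = data[0] = 4; i = -1, j = 12
j→11 (data[11]=4≤4), i→0 (data[0]=4≥4); i<j, swap → [4, 8, 7, 8, 8, 4, 7, 4, 7, 8, 8, 4]
j→7 (data[7]=4≤4), i→1 (data[1]=8≥4); i<j, swap → [4, 4, 7, 8, 8, 4, 7, 8, 7, 8, 8, 4]
j→5 (data[5]=4≤4), i→2 (data[2]=7≥4); i<j, swap → [4, 4, 4, 8, 8, 7, 7, 8, 7, 8, 8, 4]
j→2, i→3; i≥j, return j=2. data = [4, 4, 4, 8, 8, 7, 7, 8, 7, 8, 8, 4]

[4, 4, 4, 8, 8, 7, 7, 8, 7, 8, 8, 4]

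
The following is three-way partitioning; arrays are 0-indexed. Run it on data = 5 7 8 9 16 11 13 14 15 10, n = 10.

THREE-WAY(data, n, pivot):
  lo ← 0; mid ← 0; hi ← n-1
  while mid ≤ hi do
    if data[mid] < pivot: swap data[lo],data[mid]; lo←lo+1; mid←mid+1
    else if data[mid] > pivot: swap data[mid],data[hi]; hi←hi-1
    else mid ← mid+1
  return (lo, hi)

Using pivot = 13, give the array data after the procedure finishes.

lo=0 mid=0 hi=9
5<13: swap(0,0), lo=1 mid=1 ⇒ 5 7 8 9 16 11 13 14 15 10
7<13: swap(1,1), lo=2 mid=2 ⇒ 5 7 8 9 16 11 13 14 15 10
8<13: swap(2,2), lo=3 mid=3 ⇒ 5 7 8 9 16 11 13 14 15 10
9<13: swap(3,3), lo=4 mid=4 ⇒ 5 7 8 9 16 11 13 14 15 10
16>13: swap(4,9), hi=8 ⇒ 5 7 8 9 10 11 13 14 15 16
10<13: swap(4,4), lo=5 mid=5 ⇒ 5 7 8 9 10 11 13 14 15 16
11<13: swap(5,5), lo=6 mid=6 ⇒ 5 7 8 9 10 11 13 14 15 16
13=13: mid=7
14>13: swap(7,8), hi=7 ⇒ 5 7 8 9 10 11 13 15 14 16
15>13: swap(7,7), hi=6 ⇒ 5 7 8 9 10 11 13 15 14 16
done. lo=6 hi=6; data=5 7 8 9 10 11 13 15 14 16

5 7 8 9 10 11 13 15 14 16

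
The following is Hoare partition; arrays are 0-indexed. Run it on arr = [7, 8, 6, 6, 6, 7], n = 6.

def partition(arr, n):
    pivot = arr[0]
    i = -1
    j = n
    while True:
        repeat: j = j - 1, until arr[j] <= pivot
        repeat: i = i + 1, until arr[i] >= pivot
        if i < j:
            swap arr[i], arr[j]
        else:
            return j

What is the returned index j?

3

pivot=7
j stops at 5 (7), i stops at 0 (7); swap ⇒ [7, 8, 6, 6, 6, 7]
j stops at 4 (6), i stops at 1 (8); swap ⇒ [7, 6, 6, 6, 8, 7]
j stops at 3, i stops at 4; i≥j ⇒ return 3. arr=[7, 6, 6, 6, 8, 7]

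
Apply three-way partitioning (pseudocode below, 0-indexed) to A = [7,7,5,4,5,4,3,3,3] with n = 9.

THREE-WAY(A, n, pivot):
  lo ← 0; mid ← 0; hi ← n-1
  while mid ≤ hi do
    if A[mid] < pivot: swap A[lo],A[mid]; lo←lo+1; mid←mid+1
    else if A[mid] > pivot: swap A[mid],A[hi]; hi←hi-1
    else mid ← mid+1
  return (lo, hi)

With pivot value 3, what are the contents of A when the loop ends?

[3,3,3,5,4,4,5,7,7]

pivot = 3; lo=0, mid=0, hi=8
A[mid]=7>3: swap A[0],A[8]; hi=7 → [3,7,5,4,5,4,3,3,7]
A[mid]=3=3: mid=1
A[mid]=7>3: swap A[1],A[7]; hi=6 → [3,3,5,4,5,4,3,7,7]
A[mid]=3=3: mid=2
A[mid]=5>3: swap A[2],A[6]; hi=5 → [3,3,3,4,5,4,5,7,7]
A[mid]=3=3: mid=3
A[mid]=4>3: swap A[3],A[5]; hi=4 → [3,3,3,4,5,4,5,7,7]
A[mid]=4>3: swap A[3],A[4]; hi=3 → [3,3,3,5,4,4,5,7,7]
A[mid]=5>3: swap A[3],A[3]; hi=2 → [3,3,3,5,4,4,5,7,7]
end: lo=0, hi=2; A = [3,3,3,5,4,4,5,7,7]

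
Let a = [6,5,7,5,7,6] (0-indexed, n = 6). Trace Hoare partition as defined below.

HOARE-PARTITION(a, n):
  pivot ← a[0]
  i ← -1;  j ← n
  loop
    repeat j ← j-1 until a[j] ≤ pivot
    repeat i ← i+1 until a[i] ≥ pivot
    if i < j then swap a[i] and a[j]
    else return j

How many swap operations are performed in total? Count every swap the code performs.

pivot=6
j stops at 5 (6), i stops at 0 (6); swap ⇒ [6,5,7,5,7,6]
j stops at 3 (5), i stops at 2 (7); swap ⇒ [6,5,5,7,7,6]
j stops at 2, i stops at 3; i≥j ⇒ return 2. a=[6,5,5,7,7,6]

2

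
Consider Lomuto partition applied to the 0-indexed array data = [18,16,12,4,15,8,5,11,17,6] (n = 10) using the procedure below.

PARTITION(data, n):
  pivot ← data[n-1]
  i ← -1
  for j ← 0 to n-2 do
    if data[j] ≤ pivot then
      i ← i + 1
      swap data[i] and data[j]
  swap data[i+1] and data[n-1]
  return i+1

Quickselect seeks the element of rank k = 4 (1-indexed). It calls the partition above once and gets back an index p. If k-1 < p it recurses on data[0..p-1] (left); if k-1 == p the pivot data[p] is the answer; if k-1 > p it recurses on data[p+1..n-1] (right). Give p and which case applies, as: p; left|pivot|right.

pivot = data[9] = 6; i = -1
j=0: data[0]=18 > 6 → no swap
j=1: data[1]=16 > 6 → no swap
j=2: data[2]=12 > 6 → no swap
j=3: data[3]=4 ≤ 6 → i=0, swap data[0],data[3] → [4,16,12,18,15,8,5,11,17,6]
j=4: data[4]=15 > 6 → no swap
j=5: data[5]=8 > 6 → no swap
j=6: data[6]=5 ≤ 6 → i=1, swap data[1],data[6] → [4,5,12,18,15,8,16,11,17,6]
j=7: data[7]=11 > 6 → no swap
j=8: data[8]=17 > 6 → no swap
final swap data[2],data[9] → [4,5,6,18,15,8,16,11,17,12]; return 2
p = 2; k-1 = 3 > 2 ⇒ right

2; right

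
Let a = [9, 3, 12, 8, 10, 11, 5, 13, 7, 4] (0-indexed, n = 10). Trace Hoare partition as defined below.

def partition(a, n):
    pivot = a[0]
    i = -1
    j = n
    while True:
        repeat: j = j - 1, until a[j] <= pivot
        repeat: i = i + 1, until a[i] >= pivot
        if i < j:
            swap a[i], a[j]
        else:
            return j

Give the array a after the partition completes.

pivot = a[0] = 9; i = -1, j = 10
j→9 (a[9]=4≤9), i→0 (a[0]=9≥9); i<j, swap → [4, 3, 12, 8, 10, 11, 5, 13, 7, 9]
j→8 (a[8]=7≤9), i→2 (a[2]=12≥9); i<j, swap → [4, 3, 7, 8, 10, 11, 5, 13, 12, 9]
j→6 (a[6]=5≤9), i→4 (a[4]=10≥9); i<j, swap → [4, 3, 7, 8, 5, 11, 10, 13, 12, 9]
j→4, i→5; i≥j, return j=4. a = [4, 3, 7, 8, 5, 11, 10, 13, 12, 9]

[4, 3, 7, 8, 5, 11, 10, 13, 12, 9]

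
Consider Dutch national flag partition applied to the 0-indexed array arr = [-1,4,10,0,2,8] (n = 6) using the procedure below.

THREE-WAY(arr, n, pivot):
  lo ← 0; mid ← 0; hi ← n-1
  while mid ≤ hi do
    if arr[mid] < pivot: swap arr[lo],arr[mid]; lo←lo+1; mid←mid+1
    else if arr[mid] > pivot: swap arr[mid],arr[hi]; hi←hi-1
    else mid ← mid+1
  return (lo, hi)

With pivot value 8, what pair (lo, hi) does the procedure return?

(4, 4)

pivot = 8; lo=0, mid=0, hi=5
arr[mid]=-1<8: swap arr[0],arr[0]; lo=1,mid=1 → [-1,4,10,0,2,8]
arr[mid]=4<8: swap arr[1],arr[1]; lo=2,mid=2 → [-1,4,10,0,2,8]
arr[mid]=10>8: swap arr[2],arr[5]; hi=4 → [-1,4,8,0,2,10]
arr[mid]=8=8: mid=3
arr[mid]=0<8: swap arr[2],arr[3]; lo=3,mid=4 → [-1,4,0,8,2,10]
arr[mid]=2<8: swap arr[3],arr[4]; lo=4,mid=5 → [-1,4,0,2,8,10]
end: lo=4, hi=4; arr = [-1,4,0,2,8,10]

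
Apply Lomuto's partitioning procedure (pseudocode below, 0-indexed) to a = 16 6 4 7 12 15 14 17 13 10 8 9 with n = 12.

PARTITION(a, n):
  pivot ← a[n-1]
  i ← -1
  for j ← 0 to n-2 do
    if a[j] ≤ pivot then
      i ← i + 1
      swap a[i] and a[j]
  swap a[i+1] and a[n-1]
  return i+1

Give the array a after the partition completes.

6 4 7 8 9 15 14 17 13 10 16 12

pivot=9, i=-1
j=0: 16>9, skip
j=1: 6≤9, i=0, swap(0,1) ⇒ 6 16 4 7 12 15 14 17 13 10 8 9
j=2: 4≤9, i=1, swap(1,2) ⇒ 6 4 16 7 12 15 14 17 13 10 8 9
j=3: 7≤9, i=2, swap(2,3) ⇒ 6 4 7 16 12 15 14 17 13 10 8 9
j=4: 12>9, skip
j=5: 15>9, skip
j=6: 14>9, skip
j=7: 17>9, skip
j=8: 13>9, skip
j=9: 10>9, skip
j=10: 8≤9, i=3, swap(3,10) ⇒ 6 4 7 8 12 15 14 17 13 10 16 9
swap(4,11) ⇒ 6 4 7 8 9 15 14 17 13 10 16 12; return 4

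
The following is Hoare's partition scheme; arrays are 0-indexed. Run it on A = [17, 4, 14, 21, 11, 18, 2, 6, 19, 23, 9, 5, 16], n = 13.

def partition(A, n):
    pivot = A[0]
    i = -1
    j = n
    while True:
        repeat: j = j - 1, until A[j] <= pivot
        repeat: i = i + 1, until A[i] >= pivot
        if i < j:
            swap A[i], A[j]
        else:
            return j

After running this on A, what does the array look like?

pivot = A[0] = 17; i = -1, j = 13
j→12 (A[12]=16≤17), i→0 (A[0]=17≥17); i<j, swap → [16, 4, 14, 21, 11, 18, 2, 6, 19, 23, 9, 5, 17]
j→11 (A[11]=5≤17), i→3 (A[3]=21≥17); i<j, swap → [16, 4, 14, 5, 11, 18, 2, 6, 19, 23, 9, 21, 17]
j→10 (A[10]=9≤17), i→5 (A[5]=18≥17); i<j, swap → [16, 4, 14, 5, 11, 9, 2, 6, 19, 23, 18, 21, 17]
j→7, i→8; i≥j, return j=7. A = [16, 4, 14, 5, 11, 9, 2, 6, 19, 23, 18, 21, 17]

[16, 4, 14, 5, 11, 9, 2, 6, 19, 23, 18, 21, 17]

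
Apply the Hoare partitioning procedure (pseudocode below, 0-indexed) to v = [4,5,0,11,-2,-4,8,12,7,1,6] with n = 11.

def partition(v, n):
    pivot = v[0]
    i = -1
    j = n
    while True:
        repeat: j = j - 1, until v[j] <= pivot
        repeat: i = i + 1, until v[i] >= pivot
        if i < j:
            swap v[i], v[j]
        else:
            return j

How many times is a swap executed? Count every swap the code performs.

3

pivot=4
j stops at 9 (1), i stops at 0 (4); swap ⇒ [1,5,0,11,-2,-4,8,12,7,4,6]
j stops at 5 (-4), i stops at 1 (5); swap ⇒ [1,-4,0,11,-2,5,8,12,7,4,6]
j stops at 4 (-2), i stops at 3 (11); swap ⇒ [1,-4,0,-2,11,5,8,12,7,4,6]
j stops at 3, i stops at 4; i≥j ⇒ return 3. v=[1,-4,0,-2,11,5,8,12,7,4,6]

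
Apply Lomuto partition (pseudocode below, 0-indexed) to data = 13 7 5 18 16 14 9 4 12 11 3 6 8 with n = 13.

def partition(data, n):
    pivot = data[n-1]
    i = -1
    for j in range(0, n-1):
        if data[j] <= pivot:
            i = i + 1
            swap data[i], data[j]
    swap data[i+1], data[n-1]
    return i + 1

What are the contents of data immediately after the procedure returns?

pivot=8, i=-1
j=0: 13>8, skip
j=1: 7≤8, i=0, swap(0,1) ⇒ 7 13 5 18 16 14 9 4 12 11 3 6 8
j=2: 5≤8, i=1, swap(1,2) ⇒ 7 5 13 18 16 14 9 4 12 11 3 6 8
j=3: 18>8, skip
j=4: 16>8, skip
j=5: 14>8, skip
j=6: 9>8, skip
j=7: 4≤8, i=2, swap(2,7) ⇒ 7 5 4 18 16 14 9 13 12 11 3 6 8
j=8: 12>8, skip
j=9: 11>8, skip
j=10: 3≤8, i=3, swap(3,10) ⇒ 7 5 4 3 16 14 9 13 12 11 18 6 8
j=11: 6≤8, i=4, swap(4,11) ⇒ 7 5 4 3 6 14 9 13 12 11 18 16 8
swap(5,12) ⇒ 7 5 4 3 6 8 9 13 12 11 18 16 14; return 5

7 5 4 3 6 8 9 13 12 11 18 16 14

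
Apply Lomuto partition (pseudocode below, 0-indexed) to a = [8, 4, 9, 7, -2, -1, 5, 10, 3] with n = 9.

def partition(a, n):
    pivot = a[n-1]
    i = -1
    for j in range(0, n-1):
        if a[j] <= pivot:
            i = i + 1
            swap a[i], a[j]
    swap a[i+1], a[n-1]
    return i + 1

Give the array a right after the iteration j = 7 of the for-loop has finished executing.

[-2, -1, 9, 7, 8, 4, 5, 10, 3]

pivot = a[8] = 3; i = -1
j=0: a[0]=8 > 3 → no swap
j=1: a[1]=4 > 3 → no swap
j=2: a[2]=9 > 3 → no swap
j=3: a[3]=7 > 3 → no swap
j=4: a[4]=-2 ≤ 3 → i=0, swap a[0],a[4] → [-2, 4, 9, 7, 8, -1, 5, 10, 3]
j=5: a[5]=-1 ≤ 3 → i=1, swap a[1],a[5] → [-2, -1, 9, 7, 8, 4, 5, 10, 3]
j=6: a[6]=5 > 3 → no swap
j=7: a[7]=10 > 3 → no swap
(after j=7) a = [-2, -1, 9, 7, 8, 4, 5, 10, 3]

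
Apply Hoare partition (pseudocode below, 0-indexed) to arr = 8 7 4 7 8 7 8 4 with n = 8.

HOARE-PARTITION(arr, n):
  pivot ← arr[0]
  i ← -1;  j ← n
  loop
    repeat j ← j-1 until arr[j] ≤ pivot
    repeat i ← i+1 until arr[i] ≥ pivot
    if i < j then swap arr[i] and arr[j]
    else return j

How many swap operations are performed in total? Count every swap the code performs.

2

pivot=8
j stops at 7 (4), i stops at 0 (8); swap ⇒ 4 7 4 7 8 7 8 8
j stops at 6 (8), i stops at 4 (8); swap ⇒ 4 7 4 7 8 7 8 8
j stops at 5, i stops at 6; i≥j ⇒ return 5. arr=4 7 4 7 8 7 8 8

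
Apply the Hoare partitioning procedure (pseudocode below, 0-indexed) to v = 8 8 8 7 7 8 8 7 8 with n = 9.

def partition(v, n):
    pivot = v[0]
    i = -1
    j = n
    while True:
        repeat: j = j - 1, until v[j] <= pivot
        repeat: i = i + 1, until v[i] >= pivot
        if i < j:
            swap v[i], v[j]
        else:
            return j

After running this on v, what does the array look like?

8 7 8 7 7 8 8 8 8

pivot = v[0] = 8; i = -1, j = 9
j→8 (v[8]=8≤8), i→0 (v[0]=8≥8); i<j, swap → 8 8 8 7 7 8 8 7 8
j→7 (v[7]=7≤8), i→1 (v[1]=8≥8); i<j, swap → 8 7 8 7 7 8 8 8 8
j→6 (v[6]=8≤8), i→2 (v[2]=8≥8); i<j, swap → 8 7 8 7 7 8 8 8 8
j→5, i→5; i≥j, return j=5. v = 8 7 8 7 7 8 8 8 8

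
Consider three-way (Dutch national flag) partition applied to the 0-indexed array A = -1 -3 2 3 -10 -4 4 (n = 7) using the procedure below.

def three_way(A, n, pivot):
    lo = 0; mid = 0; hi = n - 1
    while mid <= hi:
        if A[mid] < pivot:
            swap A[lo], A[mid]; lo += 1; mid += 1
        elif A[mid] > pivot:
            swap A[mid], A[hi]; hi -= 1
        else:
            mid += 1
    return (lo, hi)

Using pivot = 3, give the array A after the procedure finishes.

lo=0 mid=0 hi=6
-1<3: swap(0,0), lo=1 mid=1 ⇒ -1 -3 2 3 -10 -4 4
-3<3: swap(1,1), lo=2 mid=2 ⇒ -1 -3 2 3 -10 -4 4
2<3: swap(2,2), lo=3 mid=3 ⇒ -1 -3 2 3 -10 -4 4
3=3: mid=4
-10<3: swap(3,4), lo=4 mid=5 ⇒ -1 -3 2 -10 3 -4 4
-4<3: swap(4,5), lo=5 mid=6 ⇒ -1 -3 2 -10 -4 3 4
4>3: swap(6,6), hi=5 ⇒ -1 -3 2 -10 -4 3 4
done. lo=5 hi=5; A=-1 -3 2 -10 -4 3 4

-1 -3 2 -10 -4 3 4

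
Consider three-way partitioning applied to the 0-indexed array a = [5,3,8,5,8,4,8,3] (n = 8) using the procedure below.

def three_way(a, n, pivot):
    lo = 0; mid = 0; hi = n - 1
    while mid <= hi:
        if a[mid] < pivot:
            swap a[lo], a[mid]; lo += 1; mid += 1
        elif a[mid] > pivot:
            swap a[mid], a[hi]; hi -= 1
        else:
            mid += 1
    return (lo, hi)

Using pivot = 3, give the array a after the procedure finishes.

pivot = 3; lo=0, mid=0, hi=7
a[mid]=5>3: swap a[0],a[7]; hi=6 → [3,3,8,5,8,4,8,5]
a[mid]=3=3: mid=1
a[mid]=3=3: mid=2
a[mid]=8>3: swap a[2],a[6]; hi=5 → [3,3,8,5,8,4,8,5]
a[mid]=8>3: swap a[2],a[5]; hi=4 → [3,3,4,5,8,8,8,5]
a[mid]=4>3: swap a[2],a[4]; hi=3 → [3,3,8,5,4,8,8,5]
a[mid]=8>3: swap a[2],a[3]; hi=2 → [3,3,5,8,4,8,8,5]
a[mid]=5>3: swap a[2],a[2]; hi=1 → [3,3,5,8,4,8,8,5]
end: lo=0, hi=1; a = [3,3,5,8,4,8,8,5]

[3,3,5,8,4,8,8,5]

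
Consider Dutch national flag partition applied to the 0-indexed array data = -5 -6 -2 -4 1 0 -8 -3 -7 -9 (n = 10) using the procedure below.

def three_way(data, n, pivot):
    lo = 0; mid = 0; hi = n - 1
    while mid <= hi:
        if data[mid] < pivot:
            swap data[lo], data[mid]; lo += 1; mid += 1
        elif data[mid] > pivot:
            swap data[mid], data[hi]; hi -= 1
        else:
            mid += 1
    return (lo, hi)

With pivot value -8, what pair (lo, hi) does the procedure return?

(1, 1)

lo=0 mid=0 hi=9
-5>-8: swap(0,9), hi=8 ⇒ -9 -6 -2 -4 1 0 -8 -3 -7 -5
-9<-8: swap(0,0), lo=1 mid=1 ⇒ -9 -6 -2 -4 1 0 -8 -3 -7 -5
-6>-8: swap(1,8), hi=7 ⇒ -9 -7 -2 -4 1 0 -8 -3 -6 -5
-7>-8: swap(1,7), hi=6 ⇒ -9 -3 -2 -4 1 0 -8 -7 -6 -5
-3>-8: swap(1,6), hi=5 ⇒ -9 -8 -2 -4 1 0 -3 -7 -6 -5
-8=-8: mid=2
-2>-8: swap(2,5), hi=4 ⇒ -9 -8 0 -4 1 -2 -3 -7 -6 -5
0>-8: swap(2,4), hi=3 ⇒ -9 -8 1 -4 0 -2 -3 -7 -6 -5
1>-8: swap(2,3), hi=2 ⇒ -9 -8 -4 1 0 -2 -3 -7 -6 -5
-4>-8: swap(2,2), hi=1 ⇒ -9 -8 -4 1 0 -2 -3 -7 -6 -5
done. lo=1 hi=1; data=-9 -8 -4 1 0 -2 -3 -7 -6 -5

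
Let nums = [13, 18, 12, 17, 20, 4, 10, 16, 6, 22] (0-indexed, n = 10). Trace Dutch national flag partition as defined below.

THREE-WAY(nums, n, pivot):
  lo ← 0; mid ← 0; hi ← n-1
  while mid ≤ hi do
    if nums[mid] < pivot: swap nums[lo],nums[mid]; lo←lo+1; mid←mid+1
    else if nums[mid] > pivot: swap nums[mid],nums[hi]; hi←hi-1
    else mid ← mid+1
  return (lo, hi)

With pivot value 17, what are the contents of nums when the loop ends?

[13, 6, 12, 16, 4, 10, 17, 20, 22, 18]

lo=0 mid=0 hi=9
13<17: swap(0,0), lo=1 mid=1 ⇒ [13, 18, 12, 17, 20, 4, 10, 16, 6, 22]
18>17: swap(1,9), hi=8 ⇒ [13, 22, 12, 17, 20, 4, 10, 16, 6, 18]
22>17: swap(1,8), hi=7 ⇒ [13, 6, 12, 17, 20, 4, 10, 16, 22, 18]
6<17: swap(1,1), lo=2 mid=2 ⇒ [13, 6, 12, 17, 20, 4, 10, 16, 22, 18]
12<17: swap(2,2), lo=3 mid=3 ⇒ [13, 6, 12, 17, 20, 4, 10, 16, 22, 18]
17=17: mid=4
20>17: swap(4,7), hi=6 ⇒ [13, 6, 12, 17, 16, 4, 10, 20, 22, 18]
16<17: swap(3,4), lo=4 mid=5 ⇒ [13, 6, 12, 16, 17, 4, 10, 20, 22, 18]
4<17: swap(4,5), lo=5 mid=6 ⇒ [13, 6, 12, 16, 4, 17, 10, 20, 22, 18]
10<17: swap(5,6), lo=6 mid=7 ⇒ [13, 6, 12, 16, 4, 10, 17, 20, 22, 18]
done. lo=6 hi=6; nums=[13, 6, 12, 16, 4, 10, 17, 20, 22, 18]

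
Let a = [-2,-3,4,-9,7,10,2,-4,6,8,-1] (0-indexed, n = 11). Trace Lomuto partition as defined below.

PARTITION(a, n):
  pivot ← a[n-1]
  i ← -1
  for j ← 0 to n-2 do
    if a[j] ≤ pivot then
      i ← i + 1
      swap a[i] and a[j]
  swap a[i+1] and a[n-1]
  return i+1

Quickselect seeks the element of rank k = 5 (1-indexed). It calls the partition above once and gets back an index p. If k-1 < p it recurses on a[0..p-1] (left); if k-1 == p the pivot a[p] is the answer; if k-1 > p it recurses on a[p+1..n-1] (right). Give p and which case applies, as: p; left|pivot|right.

4; pivot

pivot=-1, i=-1
j=0: -2≤-1, i=0, swap(0,0) ⇒ [-2,-3,4,-9,7,10,2,-4,6,8,-1]
j=1: -3≤-1, i=1, swap(1,1) ⇒ [-2,-3,4,-9,7,10,2,-4,6,8,-1]
j=2: 4>-1, skip
j=3: -9≤-1, i=2, swap(2,3) ⇒ [-2,-3,-9,4,7,10,2,-4,6,8,-1]
j=4: 7>-1, skip
j=5: 10>-1, skip
j=6: 2>-1, skip
j=7: -4≤-1, i=3, swap(3,7) ⇒ [-2,-3,-9,-4,7,10,2,4,6,8,-1]
j=8: 6>-1, skip
j=9: 8>-1, skip
swap(4,10) ⇒ [-2,-3,-9,-4,-1,10,2,4,6,8,7]; return 4
p = 4; k-1 = 4 == 4 ⇒ pivot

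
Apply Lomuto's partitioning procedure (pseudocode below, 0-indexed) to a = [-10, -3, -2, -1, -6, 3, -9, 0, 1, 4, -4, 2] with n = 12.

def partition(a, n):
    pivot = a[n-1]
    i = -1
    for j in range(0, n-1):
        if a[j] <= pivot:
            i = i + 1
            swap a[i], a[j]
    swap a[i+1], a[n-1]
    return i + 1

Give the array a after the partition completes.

pivot=2, i=-1
j=0: -10≤2, i=0, swap(0,0) ⇒ [-10, -3, -2, -1, -6, 3, -9, 0, 1, 4, -4, 2]
j=1: -3≤2, i=1, swap(1,1) ⇒ [-10, -3, -2, -1, -6, 3, -9, 0, 1, 4, -4, 2]
j=2: -2≤2, i=2, swap(2,2) ⇒ [-10, -3, -2, -1, -6, 3, -9, 0, 1, 4, -4, 2]
j=3: -1≤2, i=3, swap(3,3) ⇒ [-10, -3, -2, -1, -6, 3, -9, 0, 1, 4, -4, 2]
j=4: -6≤2, i=4, swap(4,4) ⇒ [-10, -3, -2, -1, -6, 3, -9, 0, 1, 4, -4, 2]
j=5: 3>2, skip
j=6: -9≤2, i=5, swap(5,6) ⇒ [-10, -3, -2, -1, -6, -9, 3, 0, 1, 4, -4, 2]
j=7: 0≤2, i=6, swap(6,7) ⇒ [-10, -3, -2, -1, -6, -9, 0, 3, 1, 4, -4, 2]
j=8: 1≤2, i=7, swap(7,8) ⇒ [-10, -3, -2, -1, -6, -9, 0, 1, 3, 4, -4, 2]
j=9: 4>2, skip
j=10: -4≤2, i=8, swap(8,10) ⇒ [-10, -3, -2, -1, -6, -9, 0, 1, -4, 4, 3, 2]
swap(9,11) ⇒ [-10, -3, -2, -1, -6, -9, 0, 1, -4, 2, 3, 4]; return 9

[-10, -3, -2, -1, -6, -9, 0, 1, -4, 2, 3, 4]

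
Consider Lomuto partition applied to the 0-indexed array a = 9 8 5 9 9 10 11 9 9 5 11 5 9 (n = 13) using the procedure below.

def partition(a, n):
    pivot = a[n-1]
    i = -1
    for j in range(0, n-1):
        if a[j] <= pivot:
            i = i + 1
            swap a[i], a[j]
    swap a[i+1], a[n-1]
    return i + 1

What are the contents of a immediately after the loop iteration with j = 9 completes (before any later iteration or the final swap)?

9 8 5 9 9 9 9 5 11 10 11 5 9

pivot = a[12] = 9; i = -1
j=0: a[0]=9 ≤ 9 → i=0, swap a[0],a[0] (no change) → 9 8 5 9 9 10 11 9 9 5 11 5 9
j=1: a[1]=8 ≤ 9 → i=1, swap a[1],a[1] (no change) → 9 8 5 9 9 10 11 9 9 5 11 5 9
j=2: a[2]=5 ≤ 9 → i=2, swap a[2],a[2] (no change) → 9 8 5 9 9 10 11 9 9 5 11 5 9
j=3: a[3]=9 ≤ 9 → i=3, swap a[3],a[3] (no change) → 9 8 5 9 9 10 11 9 9 5 11 5 9
j=4: a[4]=9 ≤ 9 → i=4, swap a[4],a[4] (no change) → 9 8 5 9 9 10 11 9 9 5 11 5 9
j=5: a[5]=10 > 9 → no swap
j=6: a[6]=11 > 9 → no swap
j=7: a[7]=9 ≤ 9 → i=5, swap a[5],a[7] → 9 8 5 9 9 9 11 10 9 5 11 5 9
j=8: a[8]=9 ≤ 9 → i=6, swap a[6],a[8] → 9 8 5 9 9 9 9 10 11 5 11 5 9
j=9: a[9]=5 ≤ 9 → i=7, swap a[7],a[9] → 9 8 5 9 9 9 9 5 11 10 11 5 9
(after j=9) a = 9 8 5 9 9 9 9 5 11 10 11 5 9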